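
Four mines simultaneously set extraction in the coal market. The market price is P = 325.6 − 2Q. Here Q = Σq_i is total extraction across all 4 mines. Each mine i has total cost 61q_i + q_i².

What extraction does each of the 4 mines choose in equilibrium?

A representative mine's profit is π_i = q_i(325.6 − 2Q) − 61q_i − q_i², with Q = q_i + Σ_{j≠i} q_j.
First-order condition: 264.6 − 6q_i − 2Σ_{j≠i} q_j = 0.
Imposing symmetry (q_j = q for all j) turns Σ_{j≠i} q_j into 3q, so 264.6 = 12q and q = 22.05.

22.05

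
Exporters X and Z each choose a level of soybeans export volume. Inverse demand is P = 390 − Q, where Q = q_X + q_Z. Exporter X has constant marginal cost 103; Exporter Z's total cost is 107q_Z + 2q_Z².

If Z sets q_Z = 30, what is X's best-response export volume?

Exporter X's profit: π = q_X(390 − (q_X + q_Z)) − 103q_X.
∂π/∂q_X = 287 − 2q_X − q_Z = 0, so q_X = 143.5 − 0.5q_Z.
At q_Z = 30: q_X = 143.5 − 0.5·30 = 128.5.

128.5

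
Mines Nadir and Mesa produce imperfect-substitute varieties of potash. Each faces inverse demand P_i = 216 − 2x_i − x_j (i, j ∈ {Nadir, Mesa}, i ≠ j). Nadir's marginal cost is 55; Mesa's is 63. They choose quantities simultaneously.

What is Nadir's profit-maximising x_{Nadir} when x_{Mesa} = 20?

Mine Nadir's profit: π = x_{Nadir}(216 − 2x_{Nadir} − x_{Mesa}) − 55x_{Nadir}.
∂π/∂x_{Nadir} = 161 − 4x_{Nadir} − x_{Mesa} = 0 ⇒ x_{Nadir} = 40.25 − 0.25x_{Mesa}.
At x_{Mesa} = 20: x_{Nadir} = 40.25 − 0.25·20 = 35.25.

35.25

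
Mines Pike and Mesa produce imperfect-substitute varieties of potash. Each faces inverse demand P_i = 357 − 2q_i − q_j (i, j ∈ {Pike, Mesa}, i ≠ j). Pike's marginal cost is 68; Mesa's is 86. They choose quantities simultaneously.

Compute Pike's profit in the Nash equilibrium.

6962

Mine Pike's profit: π = q_{Pike}(357 − 2q_{Pike} − q_{Mesa}) − 68q_{Pike}.
∂π/∂q_{Pike} = 289 − 4q_{Pike} − q_{Mesa} = 0 ⇒ q_{Pike} = 72.25 − 0.25q_{Mesa}.
Similarly q_{Mesa} = 67.75 − 0.25q_{Pike}.
Plugging q_{Mesa} into Pike's best response: q_{Pike} = 72.25 − 0.25(67.75 − 0.25q_{Pike}) ⇒ 0.9375q_{Pike} = 55.3125, so q_{Pike} = 59.
Then q_{Mesa} = 67.75 − 0.25·59 = 53.
P_{Pike} = 357 − 2·59 − 53 = 186.
Profit = (186 − 68)·59 = 6962.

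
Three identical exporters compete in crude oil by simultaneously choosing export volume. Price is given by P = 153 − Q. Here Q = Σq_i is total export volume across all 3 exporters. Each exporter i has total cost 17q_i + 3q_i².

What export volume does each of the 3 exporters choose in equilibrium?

13.6

A representative exporter's profit is π_i = q_i(153 − Q) − 17q_i − 3q_i², with Q = q_i + Σ_{j≠i} q_j.
First-order condition: 136 − 8q_i − Σ_{j≠i} q_j = 0.
Imposing symmetry (q_j = q for all j) turns Σ_{j≠i} q_j into 2q, so 136 = 10q and q = 13.6.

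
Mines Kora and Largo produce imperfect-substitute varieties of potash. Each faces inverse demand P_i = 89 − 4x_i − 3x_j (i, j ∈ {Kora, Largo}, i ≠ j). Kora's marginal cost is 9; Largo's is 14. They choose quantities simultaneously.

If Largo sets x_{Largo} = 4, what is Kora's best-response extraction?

8.5

Mine Kora's profit: π = x_{Kora}(89 − 4x_{Kora} − 3x_{Largo}) − 9x_{Kora}.
∂π/∂x_{Kora} = 80 − 8x_{Kora} − 3x_{Largo} = 0 ⇒ x_{Kora} = 10 − 0.375x_{Largo}.
At x_{Largo} = 4: x_{Kora} = 10 − 0.375·4 = 8.5.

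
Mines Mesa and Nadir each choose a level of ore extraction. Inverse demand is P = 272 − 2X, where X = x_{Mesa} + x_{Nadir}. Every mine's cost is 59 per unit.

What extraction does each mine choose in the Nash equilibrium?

35.5

Mine Mesa's profit: π = x_{Mesa}(272 − 2(x_{Mesa} + x_{Nadir})) − 59x_{Mesa}.
∂π/∂x_{Mesa} = 213 − 4x_{Mesa} − 2x_{Nadir} = 0, so x_{Mesa} = 53.25 − 0.5x_{Nadir}.
Setting x_{Mesa} = x_{Nadir} in the reaction function: x_{Mesa} = 53.25 − 0.5x_{Mesa}, so x_{Mesa} = 53.25 / 1.5 = 35.5.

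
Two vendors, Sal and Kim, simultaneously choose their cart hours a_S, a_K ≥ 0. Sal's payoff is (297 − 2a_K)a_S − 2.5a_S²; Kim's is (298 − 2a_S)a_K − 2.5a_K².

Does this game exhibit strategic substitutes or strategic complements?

Expanding Sal's payoff: 297a_S − 2a_Ka_S − 2.5a_S².
∂π/∂a_S = 297 − 2a_K − 5a_S = 0, so a_S = 59.4 − 0.4a_K.
The best-response slope da_S/da_K = −0.4 < 0: the reaction function is downward-sloping, so the choices are strategic substitutes.

strategic substitutes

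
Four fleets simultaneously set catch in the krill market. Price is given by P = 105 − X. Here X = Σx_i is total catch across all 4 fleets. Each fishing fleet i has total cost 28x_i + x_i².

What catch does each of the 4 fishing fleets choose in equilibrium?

11

A representative fishing fleet's profit is π_i = x_i(105 − X) − 28x_i − x_i², with X = x_i + Σ_{j≠i} x_j.
First-order condition: 77 − 4x_i − Σ_{j≠i} x_j = 0.
With identical fishing fleets, set every x_j = x: then 77 − 4x − 3x = 0, i.e. x = 77/7 = 11.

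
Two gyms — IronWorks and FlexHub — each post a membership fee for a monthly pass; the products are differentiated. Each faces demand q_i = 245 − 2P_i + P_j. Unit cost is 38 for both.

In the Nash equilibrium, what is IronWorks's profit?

9522

IronWorks's profit: π = (P_{IronWorks} − 38)(245 − 2P_{IronWorks} + P_{FlexHub}).
∂π/∂P_{IronWorks} = 321 − 4P_{IronWorks} + P_{FlexHub} = 0 ⇒ P_{IronWorks} = 80.25 + 0.25P_{FlexHub}.
Setting P_{IronWorks} = P_{FlexHub} in the reaction function: P_{IronWorks} = 80.25 + 0.25P_{IronWorks}, so P_{IronWorks} = 80.25 / 0.75 = 107.
q_{IronWorks} = 245 − 2·107 + 107 = 138.
Profit = (107 − 38)·138 = 9522.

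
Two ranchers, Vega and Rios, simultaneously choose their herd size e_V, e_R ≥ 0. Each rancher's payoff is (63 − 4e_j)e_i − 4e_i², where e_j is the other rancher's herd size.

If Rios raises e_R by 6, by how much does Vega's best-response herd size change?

-3

Vega's payoff is (63 − 4e_R)e_V − 4e_V².
∂π/∂e_V = 63 − 4e_R − 8e_V = 0, so e_V = 7.875 − 0.5e_R.
The reaction-function slope is −0.5, so a 6-unit rise in e_R moves e_V by −0.5 × 6 = −3. Vega's best response falls — the actions are strategic substitutes.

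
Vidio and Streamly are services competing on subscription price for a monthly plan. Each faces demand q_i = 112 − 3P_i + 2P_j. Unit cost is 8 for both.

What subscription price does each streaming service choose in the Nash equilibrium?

Vidio's profit: π = (P_{Vidio} − 8)(112 − 3P_{Vidio} + 2P_{Streamly}).
∂π/∂P_{Vidio} = 136 − 6P_{Vidio} + 2P_{Streamly} = 0 ⇒ P_{Vidio} = 68/3 + (1/3)P_{Streamly}.
By symmetry P_{Streamly} = P_{Vidio}; substituting into the reaction function, (2/3)P_{Vidio} = 68/3 and P_{Vidio} = 34.

34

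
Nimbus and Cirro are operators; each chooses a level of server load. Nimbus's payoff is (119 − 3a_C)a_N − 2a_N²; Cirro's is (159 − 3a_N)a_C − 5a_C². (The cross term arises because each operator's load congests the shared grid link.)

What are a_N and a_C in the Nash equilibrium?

23, 9

Expanding Nimbus's payoff: 119a_N − 3a_Ca_N − 2a_N².
∂π/∂a_N = 119 − 3a_C − 4a_N = 0, so a_N = 29.75 − 0.75a_C.
Likewise for Cirro: a_C = 15.9 − 0.3a_N.
Plugging a_C into Nimbus's best response: a_N = 29.75 − 0.75(15.9 − 0.3a_N) ⇒ 0.775a_N = 17.825, so a_N = 23.
Then a_C = 15.9 − 0.3·23 = 9.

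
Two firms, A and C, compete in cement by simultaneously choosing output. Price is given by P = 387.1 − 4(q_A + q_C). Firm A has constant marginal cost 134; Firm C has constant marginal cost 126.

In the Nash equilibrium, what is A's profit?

1668.7225

Firm A's profit: π = q_A(387.1 − 4(q_A + q_C)) − 134q_A.
∂π/∂q_A = 253.1 − 8q_A − 4q_C = 0, so q_A = 31.6375 − 0.5q_C.
By the same steps for C: q_C = 32.6375 − 0.5q_A.
Substituting the second reaction function into the first: q_A = 31.6375 − 0.5(32.6375 − 0.5q_A), which gives 0.75q_A = 2451/160 ⇒ q_A = 20.425.
Then q_C = 32.6375 − 0.5·20.425 = 22.425.
Price P = 387.1 − 4·42.85 = 215.7.
A's profit: (215.7 − 134)·20.425 = 1668.7225.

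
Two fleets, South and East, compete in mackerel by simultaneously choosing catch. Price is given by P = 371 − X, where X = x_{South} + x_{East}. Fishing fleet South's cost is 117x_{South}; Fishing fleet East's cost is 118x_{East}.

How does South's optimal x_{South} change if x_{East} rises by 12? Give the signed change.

-6

Fishing fleet South's profit: π = x_{South}(371 − (x_{South} + x_{East})) − 117x_{South}.
∂π/∂x_{South} = 254 − 2x_{South} − x_{East} = 0, so x_{South} = 127 − 0.5x_{East}.
The reaction-function slope is −0.5, so a 12-unit rise in x_{East} moves x_{South} by −0.5 × 12 = −6. South's best response falls — the actions are strategic substitutes.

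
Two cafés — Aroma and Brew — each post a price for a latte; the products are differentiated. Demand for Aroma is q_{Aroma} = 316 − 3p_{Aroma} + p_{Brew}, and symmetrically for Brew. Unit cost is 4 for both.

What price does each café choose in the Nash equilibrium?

Aroma's profit: π = (p_{Aroma} − 4)(316 − 3p_{Aroma} + p_{Brew}).
∂π/∂p_{Aroma} = 328 − 6p_{Aroma} + p_{Brew} = 0 ⇒ p_{Aroma} = 164/3 + (1/6)p_{Brew}.
The game is symmetric, so in equilibrium p_{Brew} = p_{Aroma}: the reaction function gives (5/6)p_{Aroma} = 164/3, hence p_{Aroma} = 65.6.

65.6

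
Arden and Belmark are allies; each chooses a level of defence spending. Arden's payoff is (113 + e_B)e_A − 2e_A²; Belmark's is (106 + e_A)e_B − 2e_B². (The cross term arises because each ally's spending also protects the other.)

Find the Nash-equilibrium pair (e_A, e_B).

37.2, 35.8

Expanding Arden's payoff: 113e_A + e_Be_A − 2e_A².
∂π/∂e_A = 113 + e_B − 4e_A = 0, so e_A = 28.25 + 0.25e_B.
Likewise for Belmark: e_B = 26.5 + 0.25e_A.
Plugging e_B into Arden's best response: e_A = 28.25 + 0.25(26.5 + 0.25e_A) ⇒ 0.9375e_A = 34.875, so e_A = 37.2.
Then e_B = 26.5 + 0.25·37.2 = 35.8.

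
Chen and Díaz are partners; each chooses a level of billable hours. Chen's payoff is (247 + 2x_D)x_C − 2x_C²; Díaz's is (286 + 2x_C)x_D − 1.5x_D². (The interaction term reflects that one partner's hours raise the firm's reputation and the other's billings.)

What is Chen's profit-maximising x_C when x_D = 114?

Expanding Chen's payoff: 247x_C + 2x_Dx_C − 2x_C².
∂π/∂x_C = 247 + 2x_D − 4x_C = 0, so x_C = 61.75 + 0.5x_D.
At x_D = 114: x_C = 61.75 + 0.5·114 = 118.75.

118.75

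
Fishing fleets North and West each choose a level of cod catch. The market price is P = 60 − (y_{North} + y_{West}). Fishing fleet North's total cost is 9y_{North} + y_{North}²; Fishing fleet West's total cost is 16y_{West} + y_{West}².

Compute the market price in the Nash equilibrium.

Fishing fleet North's profit: π = y_{North}(60 − (y_{North} + y_{West})) − 9y_{North} − y_{North}².
∂π/∂y_{North} = 51 − 4y_{North} − y_{West} = 0, so y_{North} = 12.75 − 0.25y_{West}.
By the same steps for West: y_{West} = 11 − 0.25y_{North}.
Substituting the second reaction function into the first: y_{North} = 12.75 − 0.25(11 − 0.25y_{North}), which gives 0.9375y_{North} = 10 ⇒ y_{North} = 32/3.
Then y_{West} = 11 − 0.25·(32/3) = 25/3.
Equilibrium price: P = 60 − 19 = 41.

41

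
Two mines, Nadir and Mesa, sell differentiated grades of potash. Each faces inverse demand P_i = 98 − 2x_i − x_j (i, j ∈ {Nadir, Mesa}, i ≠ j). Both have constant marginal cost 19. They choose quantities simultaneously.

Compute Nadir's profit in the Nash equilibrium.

Mine Nadir's profit: π = x_{Nadir}(98 − 2x_{Nadir} − x_{Mesa}) − 19x_{Nadir}.
∂π/∂x_{Nadir} = 79 − 4x_{Nadir} − x_{Mesa} = 0 ⇒ x_{Nadir} = 19.75 − 0.25x_{Mesa}.
The game is symmetric, so in equilibrium x_{Mesa} = x_{Nadir}: the reaction function gives 1.25x_{Nadir} = 19.75, hence x_{Nadir} = 15.8.
P_{Nadir} = 98 − 2·15.8 − 15.8 = 50.6.
Profit = (50.6 − 19)·15.8 = 499.28.

499.28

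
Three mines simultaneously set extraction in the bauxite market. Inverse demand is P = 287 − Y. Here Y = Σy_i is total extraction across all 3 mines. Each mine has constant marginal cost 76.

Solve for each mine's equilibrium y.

52.75

A representative mine's profit is π_i = y_i(287 − Y) − 76y_i, with Y = y_i + Σ_{j≠i} y_j.
First-order condition: 211 − 2y_i − Σ_{j≠i} y_j = 0.
In a symmetric equilibrium every mine chooses the same y, so Σ_{j≠i} y_j = 2y. The condition becomes 211 − 4y = 0, giving y = 211/4 = 52.75.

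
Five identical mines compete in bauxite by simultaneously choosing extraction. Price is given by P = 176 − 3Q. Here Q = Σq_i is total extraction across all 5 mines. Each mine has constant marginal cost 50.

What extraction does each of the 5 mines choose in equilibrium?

A representative mine's profit is π_i = q_i(176 − 3Q) − 50q_i, with Q = q_i + Σ_{j≠i} q_j.
First-order condition: 126 − 6q_i − 3Σ_{j≠i} q_j = 0.
Imposing symmetry (q_j = q for all j) turns Σ_{j≠i} q_j into 4q, so 126 = 18q and q = 7.

7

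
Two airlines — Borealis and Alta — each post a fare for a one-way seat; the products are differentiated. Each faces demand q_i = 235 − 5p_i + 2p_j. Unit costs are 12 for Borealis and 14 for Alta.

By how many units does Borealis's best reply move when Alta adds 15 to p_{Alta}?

3

Borealis's profit: π = (p_{Borealis} − 12)(235 − 5p_{Borealis} + 2p_{Alta}).
∂π/∂p_{Borealis} = 295 − 10p_{Borealis} + 2p_{Alta} = 0 ⇒ p_{Borealis} = 29.5 + 0.2p_{Alta}.
The reaction-function slope is 0.2, so a 15-unit rise in p_{Alta} moves p_{Borealis} by 0.2 × 15 = 3. Borealis's best response rises — the actions are strategic complements.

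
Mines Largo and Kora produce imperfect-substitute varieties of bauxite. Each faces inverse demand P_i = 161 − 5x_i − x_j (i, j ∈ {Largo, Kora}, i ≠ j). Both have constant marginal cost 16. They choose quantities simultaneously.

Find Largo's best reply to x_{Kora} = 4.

14.1

Mine Largo's profit: π = x_{Largo}(161 − 5x_{Largo} − x_{Kora}) − 16x_{Largo}.
∂π/∂x_{Largo} = 145 − 10x_{Largo} − x_{Kora} = 0 ⇒ x_{Largo} = 14.5 − 0.1x_{Kora}.
At x_{Kora} = 4: x_{Largo} = 14.5 − 0.1·4 = 14.1.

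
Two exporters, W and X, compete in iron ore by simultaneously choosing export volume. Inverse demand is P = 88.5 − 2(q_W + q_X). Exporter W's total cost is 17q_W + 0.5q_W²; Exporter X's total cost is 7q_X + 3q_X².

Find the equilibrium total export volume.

17.75

Exporter W's profit: π = q_W(88.5 − 2(q_W + q_X)) − 17q_W − 0.5q_W².
∂π/∂q_W = 71.5 − 5q_W − 2q_X = 0, so q_W = 14.3 − 0.4q_X.
For X: ∂π/∂q_X = 81.5 − 10q_X − 2q_W = 0 ⇒ q_X = 8.15 − 0.2q_W.
Solving the two reaction functions simultaneously: (1 − (−0.4)(−0.2))q_W = 14.3 − 0.4·8.15, so 0.92q_W = 11.04 and q_W = 12.
Then q_X = 8.15 − 0.2·12 = 5.75.
Total export volume: 12 + 5.75 = 17.75.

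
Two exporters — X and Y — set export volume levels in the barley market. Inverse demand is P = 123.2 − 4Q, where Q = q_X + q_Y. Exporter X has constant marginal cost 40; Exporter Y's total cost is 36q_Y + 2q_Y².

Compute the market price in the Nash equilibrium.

Exporter X's profit: π = q_X(123.2 − 4(q_X + q_Y)) − 40q_X.
∂π/∂q_X = 83.2 − 8q_X − 4q_Y = 0, so q_X = 10.4 − 0.5q_Y.
For Y: ∂π/∂q_Y = 87.2 − 12q_Y − 4q_X = 0 ⇒ q_Y = 109/15 − (1/3)q_X.
Solving the two reaction functions simultaneously: (1 − (−0.5)(−1/3))q_X = 10.4 − 0.5·(109/15), so (5/6)q_X = 203/30 and q_X = 8.12.
Then q_Y = 109/15 − (1/3)·8.12 = 4.56.
Equilibrium price: P = 123.2 − 4·12.68 = 72.48.

72.48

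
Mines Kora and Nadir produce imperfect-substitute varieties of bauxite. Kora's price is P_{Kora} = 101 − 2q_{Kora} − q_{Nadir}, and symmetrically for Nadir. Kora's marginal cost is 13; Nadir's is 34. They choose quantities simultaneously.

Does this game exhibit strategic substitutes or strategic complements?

strategic substitutes

Mine Kora's profit: π = q_{Kora}(101 − 2q_{Kora} − q_{Nadir}) − 13q_{Kora}.
∂π/∂q_{Kora} = 88 − 4q_{Kora} − q_{Nadir} = 0 ⇒ q_{Kora} = 22 − 0.25q_{Nadir}.
The best-response slope dq_{Kora}/dq_{Nadir} = −0.25 < 0: the reaction function is downward-sloping, so the choices are strategic substitutes.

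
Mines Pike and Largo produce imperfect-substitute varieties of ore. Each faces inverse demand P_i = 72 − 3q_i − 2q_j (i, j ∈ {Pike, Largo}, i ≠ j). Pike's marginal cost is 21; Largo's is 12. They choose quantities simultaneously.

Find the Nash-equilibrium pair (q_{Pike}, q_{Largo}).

Mine Pike's profit: π = q_{Pike}(72 − 3q_{Pike} − 2q_{Largo}) − 21q_{Pike}.
∂π/∂q_{Pike} = 51 − 6q_{Pike} − 2q_{Largo} = 0 ⇒ q_{Pike} = 8.5 − (1/3)q_{Largo}.
Similarly q_{Largo} = 10 − (1/3)q_{Pike}.
Solving the two reaction functions simultaneously: (1 − (−1/3)(−1/3))q_{Pike} = 8.5 − (1/3)·10, so (8/9)q_{Pike} = 31/6 and q_{Pike} = 5.8125.
Then q_{Largo} = 10 − (1/3)·5.8125 = 8.0625.

5.8125, 8.0625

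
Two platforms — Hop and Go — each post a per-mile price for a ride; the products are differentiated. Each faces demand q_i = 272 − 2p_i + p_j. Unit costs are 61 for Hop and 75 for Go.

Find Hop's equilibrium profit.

Hop's profit: π = (p_{Hop} − 61)(272 − 2p_{Hop} + p_{Go}).
∂π/∂p_{Hop} = 394 − 4p_{Hop} + p_{Go} = 0 ⇒ p_{Hop} = 98.5 + 0.25p_{Go}.
Similarly p_{Go} = 105.5 + 0.25p_{Hop}.
Plugging p_{Go} into Hop's best response: p_{Hop} = 98.5 + 0.25(105.5 + 0.25p_{Hop}) ⇒ 0.9375p_{Hop} = 124.875, so p_{Hop} = 133.2.
Then p_{Go} = 105.5 + 0.25·133.2 = 138.8.
q_{Hop} = 272 − 2·133.2 + 138.8 = 144.4.
Profit = (133.2 − 61)·144.4 = 10425.68.

10425.68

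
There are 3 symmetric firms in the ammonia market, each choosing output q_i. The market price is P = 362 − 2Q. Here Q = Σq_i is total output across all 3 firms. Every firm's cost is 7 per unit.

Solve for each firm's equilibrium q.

A representative firm's profit is π_i = q_i(362 − 2Q) − 7q_i, with Q = q_i + Σ_{j≠i} q_j.
First-order condition: 355 − 4q_i − 2Σ_{j≠i} q_j = 0.
With identical firms, set every q_j = q: then 355 − 4q − 4q = 0, i.e. q = 355/8 = 44.375.

44.375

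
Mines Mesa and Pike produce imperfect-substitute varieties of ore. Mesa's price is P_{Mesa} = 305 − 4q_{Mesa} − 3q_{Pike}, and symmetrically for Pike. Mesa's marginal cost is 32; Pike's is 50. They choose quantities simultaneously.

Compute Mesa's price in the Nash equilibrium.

Mine Mesa's profit: π = q_{Mesa}(305 − 4q_{Mesa} − 3q_{Pike}) − 32q_{Mesa}.
∂π/∂q_{Mesa} = 273 − 8q_{Mesa} − 3q_{Pike} = 0 ⇒ q_{Mesa} = 34.125 − 0.375q_{Pike}.
Similarly q_{Pike} = 31.875 − 0.375q_{Mesa}.
Substituting the second reaction function into the first: q_{Mesa} = 34.125 − 0.375(31.875 − 0.375q_{Mesa}), which gives (55/64)q_{Mesa} = 1419/64 ⇒ q_{Mesa} = 25.8.
Then q_{Pike} = 31.875 − 0.375·25.8 = 22.2.
P_{Mesa} = 305 − 4·25.8 − 3·22.2 = 135.2.

135.2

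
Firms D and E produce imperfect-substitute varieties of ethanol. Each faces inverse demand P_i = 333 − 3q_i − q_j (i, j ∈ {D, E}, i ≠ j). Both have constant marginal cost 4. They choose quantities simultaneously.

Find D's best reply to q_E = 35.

49

Firm D's profit: π = q_D(333 − 3q_D − q_E) − 4q_D.
∂π/∂q_D = 329 − 6q_D − q_E = 0 ⇒ q_D = 329/6 − (1/6)q_E.
At q_E = 35: q_D = 329/6 − (1/6)·35 = 49.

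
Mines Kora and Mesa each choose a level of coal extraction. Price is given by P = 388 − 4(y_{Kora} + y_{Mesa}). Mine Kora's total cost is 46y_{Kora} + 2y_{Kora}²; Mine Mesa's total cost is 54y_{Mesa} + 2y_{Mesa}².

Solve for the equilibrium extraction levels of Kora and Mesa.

Mine Kora's profit: π = y_{Kora}(388 − 4(y_{Kora} + y_{Mesa})) − 46y_{Kora} − 2y_{Kora}².
∂π/∂y_{Kora} = 342 − 12y_{Kora} − 4y_{Mesa} = 0, so y_{Kora} = 28.5 − (1/3)y_{Mesa}.
By the same steps for Mesa: y_{Mesa} = 167/6 − (1/3)y_{Kora}.
Plugging y_{Mesa} into Kora's best response: y_{Kora} = 28.5 − (1/3)(167/6 − (1/3)y_{Kora}) ⇒ (8/9)y_{Kora} = 173/9, so y_{Kora} = 21.625.
Then y_{Mesa} = 167/6 − (1/3)·21.625 = 20.625.

21.625, 20.625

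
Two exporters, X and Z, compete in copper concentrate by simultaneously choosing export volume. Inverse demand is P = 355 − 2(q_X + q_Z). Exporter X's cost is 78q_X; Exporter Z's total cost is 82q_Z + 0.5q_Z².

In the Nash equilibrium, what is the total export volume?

Exporter X's profit: π = q_X(355 − 2(q_X + q_Z)) − 78q_X.
∂π/∂q_X = 277 − 4q_X − 2q_Z = 0, so q_X = 69.25 − 0.5q_Z.
For Z: ∂π/∂q_Z = 273 − 5q_Z − 2q_X = 0 ⇒ q_Z = 54.6 − 0.4q_X.
Substituting the second reaction function into the first: q_X = 69.25 − 0.5(54.6 − 0.4q_X), which gives 0.8q_X = 41.95 ⇒ q_X = 52.4375.
Then q_Z = 54.6 − 0.4·52.4375 = 33.625.
Total export volume: 52.4375 + 33.625 = 86.0625.

86.0625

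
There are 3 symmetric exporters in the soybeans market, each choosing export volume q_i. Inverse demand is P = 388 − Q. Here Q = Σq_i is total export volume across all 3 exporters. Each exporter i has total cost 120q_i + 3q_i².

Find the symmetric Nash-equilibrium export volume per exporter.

26.8

A representative exporter's profit is π_i = q_i(388 − Q) − 120q_i − 3q_i², with Q = q_i + Σ_{j≠i} q_j.
First-order condition: 268 − 8q_i − Σ_{j≠i} q_j = 0.
In a symmetric equilibrium every exporter chooses the same q, so Σ_{j≠i} q_j = 2q. The condition becomes 268 − 10q = 0, giving q = 268/10 = 26.8.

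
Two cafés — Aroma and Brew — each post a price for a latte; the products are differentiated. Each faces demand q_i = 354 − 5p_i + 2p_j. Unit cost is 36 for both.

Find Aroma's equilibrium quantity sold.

Aroma's profit: π = (p_{Aroma} − 36)(354 − 5p_{Aroma} + 2p_{Brew}).
∂π/∂p_{Aroma} = 534 − 10p_{Aroma} + 2p_{Brew} = 0 ⇒ p_{Aroma} = 53.4 + 0.2p_{Brew}.
Setting p_{Aroma} = p_{Brew} in the reaction function: p_{Aroma} = 53.4 + 0.2p_{Aroma}, so p_{Aroma} = 53.4 / 0.8 = 66.75.
q_{Aroma} = 354 − 5·66.75 + 2·66.75 = 153.75.

153.75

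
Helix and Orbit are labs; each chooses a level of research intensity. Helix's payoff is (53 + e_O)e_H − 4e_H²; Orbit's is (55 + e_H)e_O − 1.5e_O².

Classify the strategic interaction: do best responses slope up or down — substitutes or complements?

Expanding Helix's payoff: 53e_H + e_Oe_H − 4e_H².
∂π/∂e_H = 53 + e_O − 8e_H = 0, so e_H = 6.625 + 0.125e_O.
The best-response slope de_H/de_O = 0.125 > 0: the reaction function is upward-sloping, so the choices are strategic complements.

strategic complements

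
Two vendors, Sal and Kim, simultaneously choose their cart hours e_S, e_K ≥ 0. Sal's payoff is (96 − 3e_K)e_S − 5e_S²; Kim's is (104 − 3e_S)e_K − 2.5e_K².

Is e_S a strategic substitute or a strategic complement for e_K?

strategic substitutes

Expanding Sal's payoff: 96e_S − 3e_Ke_S − 5e_S².
∂π/∂e_S = 96 − 3e_K − 10e_S = 0, so e_S = 9.6 − 0.3e_K.
The best-response slope de_S/de_K = −0.3 < 0: the reaction function is downward-sloping, so the choices are strategic substitutes.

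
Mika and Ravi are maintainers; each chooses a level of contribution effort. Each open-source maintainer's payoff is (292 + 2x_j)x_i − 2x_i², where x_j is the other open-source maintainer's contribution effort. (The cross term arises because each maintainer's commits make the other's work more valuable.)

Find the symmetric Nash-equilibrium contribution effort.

146

Mika's payoff is (292 + 2x_R)x_M − 2x_M².
∂π/∂x_M = 292 + 2x_R − 4x_M = 0, so x_M = 73 + 0.5x_R.
By symmetry x_R = x_M; substituting into the reaction function, 0.5x_M = 73 and x_M = 146.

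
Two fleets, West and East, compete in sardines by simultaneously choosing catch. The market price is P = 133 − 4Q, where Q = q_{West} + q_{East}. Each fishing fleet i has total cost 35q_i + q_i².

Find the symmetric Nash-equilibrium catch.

Fishing fleet West's profit: π = q_{West}(133 − 4(q_{West} + q_{East})) − 35q_{West} − q_{West}².
∂π/∂q_{West} = 98 − 10q_{West} − 4q_{East} = 0, so q_{West} = 9.8 − 0.4q_{East}.
By symmetry q_{East} = q_{West}; substituting into the reaction function, 1.4q_{West} = 9.8 and q_{West} = 7.

7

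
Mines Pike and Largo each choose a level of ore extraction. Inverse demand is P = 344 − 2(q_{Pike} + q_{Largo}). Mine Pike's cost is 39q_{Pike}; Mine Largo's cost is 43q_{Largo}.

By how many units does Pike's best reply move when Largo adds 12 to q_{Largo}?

-6

Mine Pike's profit: π = q_{Pike}(344 − 2(q_{Pike} + q_{Largo})) − 39q_{Pike}.
∂π/∂q_{Pike} = 305 − 4q_{Pike} − 2q_{Largo} = 0, so q_{Pike} = 76.25 − 0.5q_{Largo}.
The reaction-function slope is −0.5, so a 12-unit rise in q_{Largo} moves q_{Pike} by −0.5 × 12 = −6. Pike's best response falls — the actions are strategic substitutes.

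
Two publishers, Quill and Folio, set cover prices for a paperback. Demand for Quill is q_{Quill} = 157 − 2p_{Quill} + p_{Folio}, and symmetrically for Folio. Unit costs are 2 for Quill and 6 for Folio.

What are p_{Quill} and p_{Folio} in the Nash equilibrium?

54.2, 55.8

Quill's profit: π = (p_{Quill} − 2)(157 − 2p_{Quill} + p_{Folio}).
∂π/∂p_{Quill} = 161 − 4p_{Quill} + p_{Folio} = 0 ⇒ p_{Quill} = 40.25 + 0.25p_{Folio}.
Similarly p_{Folio} = 42.25 + 0.25p_{Quill}.
Solving the two reaction functions simultaneously: (1 − (0.25)(0.25))p_{Quill} = 40.25 + 0.25·42.25, so 0.9375p_{Quill} = 50.8125 and p_{Quill} = 54.2.
Then p_{Folio} = 42.25 + 0.25·54.2 = 55.8.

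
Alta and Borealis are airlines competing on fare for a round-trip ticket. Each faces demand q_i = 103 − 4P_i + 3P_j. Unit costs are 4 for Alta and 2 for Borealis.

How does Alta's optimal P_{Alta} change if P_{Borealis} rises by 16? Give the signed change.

Alta's profit: π = (P_{Alta} − 4)(103 − 4P_{Alta} + 3P_{Borealis}).
∂π/∂P_{Alta} = 119 − 8P_{Alta} + 3P_{Borealis} = 0 ⇒ P_{Alta} = 14.875 + 0.375P_{Borealis}.
The reaction-function slope is 0.375, so a 16-unit rise in P_{Borealis} moves P_{Alta} by 0.375 × 16 = 6. Alta's best response rises — the actions are strategic complements.

6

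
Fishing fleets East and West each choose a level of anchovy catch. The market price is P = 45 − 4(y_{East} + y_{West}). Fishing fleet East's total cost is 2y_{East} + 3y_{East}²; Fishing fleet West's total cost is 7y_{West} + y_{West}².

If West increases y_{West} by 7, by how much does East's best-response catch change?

-2

Fishing fleet East's profit: π = y_{East}(45 − 4(y_{East} + y_{West})) − 2y_{East} − 3y_{East}².
∂π/∂y_{East} = 43 − 14y_{East} − 4y_{West} = 0, so y_{East} = 43/14 − (2/7)y_{West}.
The reaction-function slope is −2/7, so a 7-unit rise in y_{West} moves y_{East} by −2/7 × 7 = −2. East's best response falls — the actions are strategic substitutes.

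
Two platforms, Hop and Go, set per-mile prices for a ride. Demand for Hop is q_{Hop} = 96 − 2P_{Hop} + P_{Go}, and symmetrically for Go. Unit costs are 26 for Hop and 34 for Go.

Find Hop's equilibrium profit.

Hop's profit: π = (P_{Hop} − 26)(96 − 2P_{Hop} + P_{Go}).
∂π/∂P_{Hop} = 148 − 4P_{Hop} + P_{Go} = 0 ⇒ P_{Hop} = 37 + 0.25P_{Go}.
Similarly P_{Go} = 41 + 0.25P_{Hop}.
Substituting the second reaction function into the first: P_{Hop} = 37 + 0.25(41 + 0.25P_{Hop}), which gives 0.9375P_{Hop} = 47.25 ⇒ P_{Hop} = 50.4.
Then P_{Go} = 41 + 0.25·50.4 = 53.6.
q_{Hop} = 96 − 2·50.4 + 53.6 = 48.8.
Profit = (50.4 − 26)·48.8 = 1190.72.

1190.72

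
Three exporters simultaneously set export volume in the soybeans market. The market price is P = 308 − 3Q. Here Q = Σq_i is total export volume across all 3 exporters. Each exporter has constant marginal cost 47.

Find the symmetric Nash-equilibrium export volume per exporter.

A representative exporter's profit is π_i = q_i(308 − 3Q) − 47q_i, with Q = q_i + Σ_{j≠i} q_j.
First-order condition: 261 − 6q_i − 3Σ_{j≠i} q_j = 0.
Imposing symmetry (q_j = q for all j) turns Σ_{j≠i} q_j into 2q, so 261 = 12q and q = 21.75.

21.75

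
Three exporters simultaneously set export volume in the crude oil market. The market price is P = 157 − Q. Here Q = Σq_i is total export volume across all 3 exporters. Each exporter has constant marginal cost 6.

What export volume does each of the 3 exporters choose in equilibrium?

A representative exporter's profit is π_i = q_i(157 − Q) − 6q_i, with Q = q_i + Σ_{j≠i} q_j.
First-order condition: 151 − 2q_i − Σ_{j≠i} q_j = 0.
In a symmetric equilibrium every exporter chooses the same q, so Σ_{j≠i} q_j = 2q. The condition becomes 151 − 4q = 0, giving q = 151/4 = 37.75.

37.75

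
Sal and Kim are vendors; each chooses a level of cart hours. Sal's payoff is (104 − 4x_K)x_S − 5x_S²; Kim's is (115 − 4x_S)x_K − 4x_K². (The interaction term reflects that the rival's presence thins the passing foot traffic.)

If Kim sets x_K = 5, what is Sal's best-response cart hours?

8.4

Expanding Sal's payoff: 104x_S − 4x_Kx_S − 5x_S².
∂π/∂x_S = 104 − 4x_K − 10x_S = 0, so x_S = 10.4 − 0.4x_K.
At x_K = 5: x_S = 10.4 − 0.4·5 = 8.4.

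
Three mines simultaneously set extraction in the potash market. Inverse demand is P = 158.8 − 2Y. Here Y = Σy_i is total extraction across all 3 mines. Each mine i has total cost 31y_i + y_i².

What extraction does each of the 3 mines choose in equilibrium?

A representative mine's profit is π_i = y_i(158.8 − 2Y) − 31y_i − y_i², with Y = y_i + Σ_{j≠i} y_j.
First-order condition: 127.8 − 6y_i − 2Σ_{j≠i} y_j = 0.
With identical mines, set every y_j = y: then 127.8 − 6y − 4y = 0, i.e. y = 127.8/10 = 12.78.

12.78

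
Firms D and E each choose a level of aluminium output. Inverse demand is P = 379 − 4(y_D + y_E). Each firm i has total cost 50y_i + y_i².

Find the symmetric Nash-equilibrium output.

Firm D's profit: π = y_D(379 − 4(y_D + y_E)) − 50y_D − y_D².
∂π/∂y_D = 329 − 10y_D − 4y_E = 0, so y_D = 32.9 − 0.4y_E.
The game is symmetric, so in equilibrium y_E = y_D: the reaction function gives 1.4y_D = 32.9, hence y_D = 23.5.

23.5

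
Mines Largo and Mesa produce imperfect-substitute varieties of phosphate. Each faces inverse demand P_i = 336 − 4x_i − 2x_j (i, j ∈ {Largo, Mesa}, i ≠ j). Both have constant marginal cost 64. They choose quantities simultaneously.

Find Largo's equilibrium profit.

Mine Largo's profit: π = x_{Largo}(336 − 4x_{Largo} − 2x_{Mesa}) − 64x_{Largo}.
∂π/∂x_{Largo} = 272 − 8x_{Largo} − 2x_{Mesa} = 0 ⇒ x_{Largo} = 34 − 0.25x_{Mesa}.
By symmetry x_{Mesa} = x_{Largo}; substituting into the reaction function, 1.25x_{Largo} = 34 and x_{Largo} = 27.2.
P_{Largo} = 336 − 4·27.2 − 2·27.2 = 172.8.
Profit = (172.8 − 64)·27.2 = 2959.36.

2959.36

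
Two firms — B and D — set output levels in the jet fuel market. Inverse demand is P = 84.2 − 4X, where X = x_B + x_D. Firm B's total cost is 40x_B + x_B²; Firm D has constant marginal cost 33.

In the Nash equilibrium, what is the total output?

Firm B's profit: π = x_B(84.2 − 4(x_B + x_D)) − 40x_B − x_B².
∂π/∂x_B = 44.2 − 10x_B − 4x_D = 0, so x_B = 4.42 − 0.4x_D.
For D: ∂π/∂x_D = 51.2 − 8x_D − 4x_B = 0 ⇒ x_D = 6.4 − 0.5x_B.
Plugging x_D into B's best response: x_B = 4.42 − 0.4(6.4 − 0.5x_B) ⇒ 0.8x_B = 1.86, so x_B = 2.325.
Then x_D = 6.4 − 0.5·2.325 = 5.2375.
Total output: 2.325 + 5.2375 = 7.5625.

7.5625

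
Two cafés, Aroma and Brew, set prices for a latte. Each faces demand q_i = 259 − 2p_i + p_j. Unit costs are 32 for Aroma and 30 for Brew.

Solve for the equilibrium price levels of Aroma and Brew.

Aroma's profit: π = (p_{Aroma} − 32)(259 − 2p_{Aroma} + p_{Brew}).
∂π/∂p_{Aroma} = 323 − 4p_{Aroma} + p_{Brew} = 0 ⇒ p_{Aroma} = 80.75 + 0.25p_{Brew}.
Similarly p_{Brew} = 79.75 + 0.25p_{Aroma}.
Solving the two reaction functions simultaneously: (1 − (0.25)(0.25))p_{Aroma} = 80.75 + 0.25·79.75, so 0.9375p_{Aroma} = 100.6875 and p_{Aroma} = 107.4.
Then p_{Brew} = 79.75 + 0.25·107.4 = 106.6.

107.4, 106.6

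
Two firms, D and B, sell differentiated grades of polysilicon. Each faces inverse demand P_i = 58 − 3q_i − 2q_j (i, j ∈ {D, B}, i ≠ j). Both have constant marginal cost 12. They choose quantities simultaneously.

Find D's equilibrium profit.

99.1875

Firm D's profit: π = q_D(58 − 3q_D − 2q_B) − 12q_D.
∂π/∂q_D = 46 − 6q_D − 2q_B = 0 ⇒ q_D = 23/3 − (1/3)q_B.
By symmetry q_B = q_D; substituting into the reaction function, (4/3)q_D = 23/3 and q_D = 5.75.
P_D = 58 − 3·5.75 − 2·5.75 = 29.25.
Profit = (29.25 − 12)·5.75 = 99.1875.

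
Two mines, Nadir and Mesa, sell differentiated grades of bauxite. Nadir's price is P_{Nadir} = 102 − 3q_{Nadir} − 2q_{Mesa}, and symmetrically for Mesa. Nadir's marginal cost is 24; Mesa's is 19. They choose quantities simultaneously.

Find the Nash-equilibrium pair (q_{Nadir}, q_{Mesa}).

Mine Nadir's profit: π = q_{Nadir}(102 − 3q_{Nadir} − 2q_{Mesa}) − 24q_{Nadir}.
∂π/∂q_{Nadir} = 78 − 6q_{Nadir} − 2q_{Mesa} = 0 ⇒ q_{Nadir} = 13 − (1/3)q_{Mesa}.
Similarly q_{Mesa} = 83/6 − (1/3)q_{Nadir}.
Solving the two reaction functions simultaneously: (1 − (−1/3)(−1/3))q_{Nadir} = 13 − (1/3)·(83/6), so (8/9)q_{Nadir} = 151/18 and q_{Nadir} = 9.4375.
Then q_{Mesa} = 83/6 − (1/3)·9.4375 = 10.6875.

9.4375, 10.6875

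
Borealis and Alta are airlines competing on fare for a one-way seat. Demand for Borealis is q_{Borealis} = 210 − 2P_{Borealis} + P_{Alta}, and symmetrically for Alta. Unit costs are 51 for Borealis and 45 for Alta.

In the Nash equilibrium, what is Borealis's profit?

5449.68

Borealis's profit: π = (P_{Borealis} − 51)(210 − 2P_{Borealis} + P_{Alta}).
∂π/∂P_{Borealis} = 312 − 4P_{Borealis} + P_{Alta} = 0 ⇒ P_{Borealis} = 78 + 0.25P_{Alta}.
Similarly P_{Alta} = 75 + 0.25P_{Borealis}.
Solving the two reaction functions simultaneously: (1 − (0.25)(0.25))P_{Borealis} = 78 + 0.25·75, so 0.9375P_{Borealis} = 96.75 and P_{Borealis} = 103.2.
Then P_{Alta} = 75 + 0.25·103.2 = 100.8.
q_{Borealis} = 210 − 2·103.2 + 100.8 = 104.4.
Profit = (103.2 − 51)·104.4 = 5449.68.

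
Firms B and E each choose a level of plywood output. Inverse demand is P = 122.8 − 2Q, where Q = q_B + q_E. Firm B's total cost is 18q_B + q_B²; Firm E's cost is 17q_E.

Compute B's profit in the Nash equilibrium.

Firm B's profit: π = q_B(122.8 − 2(q_B + q_E)) − 18q_B − q_B².
∂π/∂q_B = 104.8 − 6q_B − 2q_E = 0, so q_B = 262/15 − (1/3)q_E.
For E: ∂π/∂q_E = 105.8 − 4q_E − 2q_B = 0 ⇒ q_E = 26.45 − 0.5q_B.
Substituting the second reaction function into the first: q_B = 262/15 − (1/3)(26.45 − 0.5q_B), which gives (5/6)q_B = 8.65 ⇒ q_B = 10.38.
Then q_E = 26.45 − 0.5·10.38 = 21.26.
Price P = 122.8 − 2·31.64 = 59.52.
B's profit: (59.52 − 18)·10.38 − (10.38)² = 323.2332.

323.2332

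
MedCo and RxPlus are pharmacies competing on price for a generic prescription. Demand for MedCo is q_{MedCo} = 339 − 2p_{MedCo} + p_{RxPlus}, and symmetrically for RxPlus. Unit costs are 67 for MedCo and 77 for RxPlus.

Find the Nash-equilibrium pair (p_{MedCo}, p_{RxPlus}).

MedCo's profit: π = (p_{MedCo} − 67)(339 − 2p_{MedCo} + p_{RxPlus}).
∂π/∂p_{MedCo} = 473 − 4p_{MedCo} + p_{RxPlus} = 0 ⇒ p_{MedCo} = 118.25 + 0.25p_{RxPlus}.
Similarly p_{RxPlus} = 123.25 + 0.25p_{MedCo}.
Solving the two reaction functions simultaneously: (1 − (0.25)(0.25))p_{MedCo} = 118.25 + 0.25·123.25, so 0.9375p_{MedCo} = 149.0625 and p_{MedCo} = 159.
Then p_{RxPlus} = 123.25 + 0.25·159 = 163.

159, 163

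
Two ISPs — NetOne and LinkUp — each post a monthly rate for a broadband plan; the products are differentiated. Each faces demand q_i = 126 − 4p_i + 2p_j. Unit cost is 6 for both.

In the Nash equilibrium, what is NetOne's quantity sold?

76

NetOne's profit: π = (p_{NetOne} − 6)(126 − 4p_{NetOne} + 2p_{LinkUp}).
∂π/∂p_{NetOne} = 150 − 8p_{NetOne} + 2p_{LinkUp} = 0 ⇒ p_{NetOne} = 18.75 + 0.25p_{LinkUp}.
By symmetry p_{LinkUp} = p_{NetOne}; substituting into the reaction function, 0.75p_{NetOne} = 18.75 and p_{NetOne} = 25.
q_{NetOne} = 126 − 4·25 + 2·25 = 76.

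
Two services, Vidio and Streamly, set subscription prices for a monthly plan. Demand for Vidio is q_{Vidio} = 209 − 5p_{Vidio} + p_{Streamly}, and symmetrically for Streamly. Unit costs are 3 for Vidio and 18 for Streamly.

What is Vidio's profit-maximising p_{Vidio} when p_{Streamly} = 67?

Vidio's profit: π = (p_{Vidio} − 3)(209 − 5p_{Vidio} + p_{Streamly}).
∂π/∂p_{Vidio} = 224 − 10p_{Vidio} + p_{Streamly} = 0 ⇒ p_{Vidio} = 22.4 + 0.1p_{Streamly}.
At p_{Streamly} = 67: p_{Vidio} = 22.4 + 0.1·67 = 29.1.

29.1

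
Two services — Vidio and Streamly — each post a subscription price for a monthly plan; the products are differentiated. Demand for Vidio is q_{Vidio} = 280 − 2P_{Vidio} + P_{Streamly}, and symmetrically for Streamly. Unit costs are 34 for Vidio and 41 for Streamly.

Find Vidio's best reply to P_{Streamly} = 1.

87.25

Vidio's profit: π = (P_{Vidio} − 34)(280 − 2P_{Vidio} + P_{Streamly}).
∂π/∂P_{Vidio} = 348 − 4P_{Vidio} + P_{Streamly} = 0 ⇒ P_{Vidio} = 87 + 0.25P_{Streamly}.
At P_{Streamly} = 1: P_{Vidio} = 87 + 0.25·1 = 87.25.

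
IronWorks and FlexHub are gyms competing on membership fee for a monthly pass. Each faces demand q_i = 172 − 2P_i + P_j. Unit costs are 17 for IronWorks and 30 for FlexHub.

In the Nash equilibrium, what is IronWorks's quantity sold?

106.8

IronWorks's profit: π = (P_{IronWorks} − 17)(172 − 2P_{IronWorks} + P_{FlexHub}).
∂π/∂P_{IronWorks} = 206 − 4P_{IronWorks} + P_{FlexHub} = 0 ⇒ P_{IronWorks} = 51.5 + 0.25P_{FlexHub}.
Similarly P_{FlexHub} = 58 + 0.25P_{IronWorks}.
Solving the two reaction functions simultaneously: (1 − (0.25)(0.25))P_{IronWorks} = 51.5 + 0.25·58, so 0.9375P_{IronWorks} = 66 and P_{IronWorks} = 70.4.
Then P_{FlexHub} = 58 + 0.25·70.4 = 75.6.
q_{IronWorks} = 172 − 2·70.4 + 75.6 = 106.8.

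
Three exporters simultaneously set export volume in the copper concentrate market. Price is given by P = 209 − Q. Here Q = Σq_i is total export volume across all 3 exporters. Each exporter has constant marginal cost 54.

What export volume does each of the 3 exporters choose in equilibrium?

A representative exporter's profit is π_i = q_i(209 − Q) − 54q_i, with Q = q_i + Σ_{j≠i} q_j.
First-order condition: 155 − 2q_i − Σ_{j≠i} q_j = 0.
With identical exporters, set every q_j = q: then 155 − 2q − 2q = 0, i.e. q = 155/4 = 38.75.

38.75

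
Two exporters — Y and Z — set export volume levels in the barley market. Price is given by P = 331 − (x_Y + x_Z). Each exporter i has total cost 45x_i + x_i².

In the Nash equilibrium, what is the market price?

216.6

Exporter Y's profit: π = x_Y(331 − (x_Y + x_Z)) − 45x_Y − x_Y².
∂π/∂x_Y = 286 − 4x_Y − x_Z = 0, so x_Y = 71.5 − 0.25x_Z.
The game is symmetric, so in equilibrium x_Z = x_Y: the reaction function gives 1.25x_Y = 71.5, hence x_Y = 57.2.
Equilibrium price: P = 331 − 114.4 = 216.6.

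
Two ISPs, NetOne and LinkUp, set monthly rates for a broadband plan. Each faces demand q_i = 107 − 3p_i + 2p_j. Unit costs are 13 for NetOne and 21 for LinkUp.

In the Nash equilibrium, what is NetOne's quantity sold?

75

NetOne's profit: π = (p_{NetOne} − 13)(107 − 3p_{NetOne} + 2p_{LinkUp}).
∂π/∂p_{NetOne} = 146 − 6p_{NetOne} + 2p_{LinkUp} = 0 ⇒ p_{NetOne} = 73/3 + (1/3)p_{LinkUp}.
Similarly p_{LinkUp} = 85/3 + (1/3)p_{NetOne}.
Substituting the second reaction function into the first: p_{NetOne} = 73/3 + (1/3)(85/3 + (1/3)p_{NetOne}), which gives (8/9)p_{NetOne} = 304/9 ⇒ p_{NetOne} = 38.
Then p_{LinkUp} = 85/3 + (1/3)·38 = 41.
q_{NetOne} = 107 − 3·38 + 2·41 = 75.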